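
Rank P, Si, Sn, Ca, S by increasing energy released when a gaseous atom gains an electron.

Si is in period 3, group 14; P is in period 3, group 15; S is in period 3, group 16; Ca is in period 4, group 2; Sn is in period 5, group 14.
Electron affinity generally becomes more exothermic across a period toward the halogens and less exothermic down a group.
Here both period and group differ, so the two effects have to be weighed against each other.
P > Ca: both effects reinforce here, so P is clearly the higher of the two.
Sn > P: this pair runs against the simple trend — see the exception note.
Si > Sn: Si sits above Sn in group 14, so the down-group effect alone puts Si higher.
S > Si: S lies to the right of Si in period 3, so the across-period effect alone puts S higher.
Note the exception: Sn has a higher electron affinity than P, contrary to the simple trend — adding an electron to P's half-filled np³ subshell costs electron-pairing energy.
Note the exception: Si has a higher electron affinity than P, contrary to the simple trend — adding an electron to P's half-filled 3p³ is unfavourable, so Si (3p²) has the more exothermic EA.
For reference (kJ/mol): Si 134, P 72, S 200, Ca 2, Sn 107.
So from lowest to highest: Ca < P < Sn < Si < S.

Ca < P < Sn < Si < S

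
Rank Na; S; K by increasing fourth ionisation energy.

After 3 electrons have been removed, what remains? Na³⁺ is already 2 electrons into the core; S³⁺ still has 3 valence electrons; K³⁺ is already 2 electrons into the core.
Breaking into a closed-shell core is much more expensive than removing a leftover valence electron — K and Na have the largest IE_4 here.
Tabulated IE_4 (kJ/mol): Na 9543, S 4556, K 5877.
So the fourth ionization energies run S < K < Na.

S < K < Na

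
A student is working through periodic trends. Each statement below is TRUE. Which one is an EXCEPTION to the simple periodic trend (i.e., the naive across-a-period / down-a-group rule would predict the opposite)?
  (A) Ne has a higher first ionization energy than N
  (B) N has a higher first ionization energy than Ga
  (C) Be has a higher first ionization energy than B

(C)

The general trend: first ionization energy increases across a period and decreases down a group.
(A) Ne (period 2, group 18) vs N (period 2, group 15): the stated order agrees with the simple trend.
(B) N (period 2, group 15) vs Ga (period 4, group 13): the stated order agrees with the simple trend.
(C) Be (period 2, group 2) vs B (period 2, group 13): the stated order contradicts the simple trend.
The exception is (C): removing B's lone 2p electron is easier than breaking Be's filled 2s².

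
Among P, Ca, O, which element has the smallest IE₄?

P

After 3 electrons have been removed, what remains? P³⁺ still has 2 valence electrons; Ca³⁺ is already 1 electron into the core; O³⁺ still has 3 valence electrons.
Usually core removal costs more than valence removal, but here the competition is close: a tightly held n=2 valence electron can cost more to remove than an n=3 core electron, so the actual values have to decide it.
Valence configurations: P³⁺ [Ne]3s², O³⁺ [He]2s²2p¹.
Approximate IE_4 values (kJ/mol): P 4964, Ca 6491, O 7469.
Hence IE_4: P < Ca < O.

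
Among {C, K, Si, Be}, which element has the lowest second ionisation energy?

Si

The second ionization energy removes an electron from the +1 ion. For each element: C⁺ still has 3 valence electrons; K⁺ is the bare [Ar] core; Si⁺ still has 3 valence electrons; Be⁺ still has 1 valence electron.
Breaking into a closed-shell core is much more expensive than removing a leftover valence electron — K has the largest IE_2 here.
Valence configurations: C⁺ [He]2s²2p¹, Si⁺ [Ne]3s²3p¹, Be⁺ [He]2s¹.
Tabulated IE_2 (kJ/mol): C 2353, K 3052, Si 1577, Be 1757.
Overall IE_2 order: Si < Be < C < K.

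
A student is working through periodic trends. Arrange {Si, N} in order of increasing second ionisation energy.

Si < N

Consider each +1 ion: Si⁺ still has 3 valence electrons; N⁺ still has 4 valence electrons.
All are still removing valence electrons, so compare the +1 ions as you would atoms: IE_2 generally rises across a period (higher Z_eff) and falls down a group (larger shell), subject to the usual subshell exceptions.
Valence configurations: Si⁺ [Ne]3s²3p¹, N⁺ [He]2s²2p².
Tabulated IE_2 (kJ/mol): Si 1577, N 2856.
Hence IE_2: Si < N.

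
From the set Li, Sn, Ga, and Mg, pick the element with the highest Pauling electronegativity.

Sn

Li is in period 2, group 1; Mg is in period 3, group 2; Ga is in period 4, group 13; Sn is in period 5, group 14.
EN rises left→right (higher Z_eff, smaller atoms) and falls top→bottom (larger, more shielded atoms).
A diagonal step moves right (one effect) and down (the opposite effect) at once.
Mg > Li: period and group pull opposite ways; the across-period shift dominates (1.31 vs 0.98).
Ga > Mg: period and group pull opposite ways; the across-period shift dominates (1.81 vs 1.31).
Sn > Ga: the two effects oppose for this pair; the across-period effect wins (1.96 vs 1.81).
For reference (Pauling): Li 0.98, Mg 1.31, Ga 1.81, Sn 1.96.
The highest Pauling electronegativity among these belongs to Sn.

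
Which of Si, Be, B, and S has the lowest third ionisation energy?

The third ionization energy removes an electron from the +2 ion. For each element: Si²⁺ still has 2 valence electrons; Be²⁺ is the bare [He] core; B²⁺ still has 1 valence electron; S²⁺ still has 4 valence electrons.
Core electrons are held far more tightly than valence electrons, so Be tops the IE_3 order.
Valence configurations: Si²⁺ [Ne]3s², B²⁺ [He]2s¹, S²⁺ [Ne]3s²3p².
Tabulated IE_3 (kJ/mol): Si 3232, Be 14849, B 3660, S 3357.
Hence IE_3: Si < S < B < Be.

Si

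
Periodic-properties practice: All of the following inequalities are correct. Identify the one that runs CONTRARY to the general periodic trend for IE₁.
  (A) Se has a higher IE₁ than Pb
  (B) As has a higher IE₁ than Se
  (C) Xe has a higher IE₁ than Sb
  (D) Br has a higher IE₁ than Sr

(B)

The general trend: IE₁ increases across a period and decreases down a group.
(A) Se (period 4, group 16) vs Pb (period 6, group 14): the stated order agrees with the simple trend.
(B) As (period 4, group 15) vs Se (period 4, group 16): the stated order contradicts the simple trend.
(C) Xe (period 5, group 18) vs Sb (period 5, group 15): the stated order agrees with the simple trend.
(D) Br (period 4, group 17) vs Sr (period 5, group 2): the stated order agrees with the simple trend.
The exception is (B): Se (4p⁴) ionizes more easily than half-filled As (4p³).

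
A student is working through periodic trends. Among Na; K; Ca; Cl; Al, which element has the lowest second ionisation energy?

Ca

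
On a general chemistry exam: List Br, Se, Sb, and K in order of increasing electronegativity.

K is in period 4, group 1; Se is in period 4, group 16; Br is in period 4, group 17; Sb is in period 5, group 15.
Smaller atoms with higher effective nuclear charge are more electronegative.
Here both period and group differ, so the two effects have to be weighed against each other.
Sb > K: the two effects oppose for this pair; the across-period effect wins (2.05 vs 0.82).
Se > Sb: both effects reinforce here, so Se is clearly the higher of the two.
Br > Se: Br lies to the right of Se in period 4, so the across-period effect alone puts Br higher.
For reference (Pauling): K 0.82, Se 2.55, Br 2.96, Sb 2.05.
So from lowest to highest: K < Sb < Se < Br.

K, Sb, Se, Br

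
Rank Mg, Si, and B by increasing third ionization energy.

Si < B < Mg

Consider each +2 ion: Mg²⁺ is the bare [Ne] core; Si²⁺ still has 2 valence electrons; B²⁺ still has 1 valence electron.
Breaking into a closed-shell core is much more expensive than removing a leftover valence electron — Mg has the largest IE_3 here.
Valence configurations: Si²⁺ [Ne]3s², B²⁺ [He]2s¹.
Tabulated IE_3 (kJ/mol): Mg 7733, Si 3232, B 3660.
Putting it together, IE_3: Si < B < Mg.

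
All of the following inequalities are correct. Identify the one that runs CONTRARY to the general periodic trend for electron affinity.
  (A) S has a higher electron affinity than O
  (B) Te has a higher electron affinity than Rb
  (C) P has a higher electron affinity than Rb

(A)

The general trend: electron affinity increases across a period and decreases down a group.
(A) S (period 3, group 16) vs O (period 2, group 16): the stated order contradicts the simple trend.
(B) Te (period 5, group 16) vs Rb (period 5, group 1): the stated order agrees with the simple trend.
(C) P (period 3, group 15) vs Rb (period 5, group 1): the stated order agrees with the simple trend.
The exception is (A): the compact 2p subshell of O repels the added electron more than S's larger 3p does.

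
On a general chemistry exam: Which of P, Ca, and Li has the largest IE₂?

The second ionization energy removes an electron from the +1 ion. For each element: P⁺ still has 4 valence electrons; Ca⁺ still has 1 valence electron; Li⁺ is the bare [He] core.
Core electrons are held far more tightly than valence electrons, so Li tops the IE_2 order.
Valence configurations: P⁺ [Ne]3s²3p², Ca⁺ [Ar]4s¹.
Approximate IE_2 values (kJ/mol): P 1907, Ca 1145, Li 7298.
So the second ionization energies run Ca < P < Li.

Li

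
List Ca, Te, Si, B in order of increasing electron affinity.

Adding an electron releases more energy for atoms nearer the top right (short of the noble gases).
Here both period and group differ, so the two effects have to be weighed against each other.
B > Ca: relative to Ca, both the across-period and down-group shifts push B's electron affinity up.
Si > B: the two effects oppose for this pair; the across-period effect wins (134 vs 27 kJ/mol).
Te > Si: period and group pull opposite ways; the across-period shift dominates (190 vs 134 kJ/mol).
Approximate values (kJ/mol): B 27, Si 134, Ca 2, Te 190.
So from lowest to highest: Ca < B < Si < Te.

Ca < B < Si < Te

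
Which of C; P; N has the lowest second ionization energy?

IE_2 is the cost of taking one more electron from the +1 cation: C⁺ still has 3 valence electrons; P⁺ still has 4 valence electrons; N⁺ still has 4 valence electrons.
All are still removing valence electrons, so compare the +1 ions as you would atoms: IE_2 generally rises across a period (higher Z_eff) and falls down a group (larger shell), subject to the usual subshell exceptions.
Valence configurations: C⁺ [He]2s²2p¹, P⁺ [Ne]3s²3p², N⁺ [He]2s²2p².
Tabulated IE_2 (kJ/mol): C 2353, P 1907, N 2856.
So the second ionization energies run P < C < N.

P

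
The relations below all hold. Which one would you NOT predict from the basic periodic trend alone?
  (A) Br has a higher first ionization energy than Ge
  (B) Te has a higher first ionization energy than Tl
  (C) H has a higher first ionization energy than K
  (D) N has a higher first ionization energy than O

The general trend: first ionization energy increases across a period and decreases down a group.
(A) Br (period 4, group 17) vs Ge (period 4, group 14): the stated order agrees with the simple trend.
(B) Te (period 5, group 16) vs Tl (period 6, group 13): the stated order agrees with the simple trend.
(C) H (period 1, group 1) vs K (period 4, group 1): the stated order agrees with the simple trend.
(D) N (period 2, group 15) vs O (period 2, group 16): the stated order contradicts the simple trend.
The exception is (D): pairing an electron in O's 2p⁴ costs repulsion energy, so O ionizes more easily than half-filled N (2p³).

(D)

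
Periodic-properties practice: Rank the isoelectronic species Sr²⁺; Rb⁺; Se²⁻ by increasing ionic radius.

All of these have 36 electrons, so size is governed by nuclear charge alone: the more protons, the stronger the pull on the same electron cloud, and the smaller the ion.
Nuclear charges: Sr²⁺ (Z=38), Rb⁺ (Z=37), Se²⁻ (Z=34).
Smallest to largest: Sr²⁺ < Rb⁺ < Se²⁻.

Sr²⁺, Rb⁺, Se²⁻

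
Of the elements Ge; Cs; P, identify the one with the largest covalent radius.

Cs

P is in period 3, group 15; Ge is in period 4, group 14; Cs is in period 6, group 1.
Atomic radius shrinks across a period as nuclear charge pulls the same shell inward, and grows down a group as new shells are added.
Here both period and group differ, so the two effects have to be weighed against each other.
Ge > P: both effects reinforce here, so Ge is clearly the larger of the two.
Cs > Ge: both effects reinforce here, so Cs is clearly the larger of the two.
For reference (pm): P 111, Ge 121, Cs 232.
The largest covalent radius among these belongs to Cs.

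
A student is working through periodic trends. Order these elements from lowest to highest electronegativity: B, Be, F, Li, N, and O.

Electronegativity increases across a period and decreases down a group, tracking effective nuclear charge and atomic size.
All lie in period 2, so electronegativity increases left to right.
So from lowest to highest: Li < Be < B < N < O < F.

Li < Be < B < N < O < F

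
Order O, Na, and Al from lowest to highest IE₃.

Al < O < Na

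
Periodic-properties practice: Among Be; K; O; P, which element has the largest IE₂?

Consider each +1 ion: Be⁺ still has 1 valence electron; K⁺ is the bare [Ar] core; O⁺ still has 5 valence electrons; P⁺ still has 4 valence electrons.
Usually core removal costs more than valence removal, but here the competition is close: a tightly held n=2 valence electron can cost more to remove than an n=3 core electron, so the actual values have to decide it.
Valence configurations: Be⁺ [He]2s¹, O⁺ [He]2s²2p³, P⁺ [Ne]3s²3p².
The numbers (kJ/mol): Be 1757, K 3052, O 3388, P 1907.
Overall IE_2 order: Be < P < K < O.

O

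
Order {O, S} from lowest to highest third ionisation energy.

The third ionization energy removes an electron from the +2 ion. For each element: O²⁺ still has 4 valence electrons; S²⁺ still has 4 valence electrons.
All are still removing valence electrons, so compare the +2 ions as you would atoms: IE_3 generally rises across a period (higher Z_eff) and falls down a group (larger shell), subject to the usual subshell exceptions.
Valence configurations: O²⁺ [He]2s²2p², S²⁺ [Ne]3s²3p².
Approximate IE_3 values (kJ/mol): O 5300, S 3357.
Hence IE_3: S < O.

S < O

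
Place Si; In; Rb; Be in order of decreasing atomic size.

Be is in period 2, group 2; Si is in period 3, group 14; Rb is in period 5, group 1; In is in period 5, group 13.
Radius decreases left→right (rising Z_eff, same n) and increases top→bottom (higher n).
These span different periods and groups, so the two trends combine.
Si > Be: the two effects oppose for this pair; the down-group effect wins (116 vs 102 pm).
In > Si: relative to Si, both the across-period and down-group shifts push In's atomic radius up.
Rb > In: both are in period 5; the period trend gives Rb the larger value.
For reference (pm): Be 102, Si 116, Rb 210, In 142.
So from largest to smallest: Rb > In > Si > Be.

Rb, In, Si, Be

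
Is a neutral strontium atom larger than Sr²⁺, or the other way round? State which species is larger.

Forming Sr²⁺ removes 2 electrons from Sr. Fewer electrons for the same nuclear charge means less shielding and a higher Z_eff on the remaining electrons, and for main-group metals the entire outer shell is lost.
A cation is smaller than its parent atom: Sr²⁺ < Sr.

Sr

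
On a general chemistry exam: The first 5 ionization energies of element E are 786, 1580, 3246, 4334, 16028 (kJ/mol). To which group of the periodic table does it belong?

Group 14

Look for the largest jump between consecutive ionization energies: IE5/IE4 ≈ 3.7, far larger than any earlier ratio.
That jump marks the point where a core electron is being removed. So the atom has 4 valence electrons.
A main-group element with 4 valence electrons is in group 14.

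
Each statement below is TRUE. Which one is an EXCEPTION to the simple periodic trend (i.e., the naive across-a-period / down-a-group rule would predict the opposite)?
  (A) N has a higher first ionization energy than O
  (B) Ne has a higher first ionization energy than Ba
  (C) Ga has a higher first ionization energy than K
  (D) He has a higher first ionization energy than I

(A)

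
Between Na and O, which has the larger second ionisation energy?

Na

Consider each +1 ion: Na⁺ is the bare [Ne] core; O⁺ still has 5 valence electrons.
Breaking into a closed-shell core is much more expensive than removing a leftover valence electron — Na has the largest IE_2 here.
Approximate IE_2 values (kJ/mol): Na 4562, O 3388.
So the second ionization energies run O < Na.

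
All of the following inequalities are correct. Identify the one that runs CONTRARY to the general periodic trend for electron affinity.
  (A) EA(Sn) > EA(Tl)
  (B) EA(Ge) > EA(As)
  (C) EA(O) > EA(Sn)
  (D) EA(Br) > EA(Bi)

The general trend: electron affinity increases across a period and decreases down a group.
(A) Sn (period 5, group 14) vs Tl (period 6, group 13): the stated order agrees with the simple trend.
(B) Ge (period 4, group 14) vs As (period 4, group 15): the stated order contradicts the simple trend.
(C) O (period 2, group 16) vs Sn (period 5, group 14): the stated order agrees with the simple trend.
(D) Br (period 4, group 17) vs Bi (period 6, group 15): the stated order agrees with the simple trend.
The exception is (B): adding an electron to As's half-filled 4p³ is unfavourable, so Ge (4p²) has the more exothermic EA.

(B)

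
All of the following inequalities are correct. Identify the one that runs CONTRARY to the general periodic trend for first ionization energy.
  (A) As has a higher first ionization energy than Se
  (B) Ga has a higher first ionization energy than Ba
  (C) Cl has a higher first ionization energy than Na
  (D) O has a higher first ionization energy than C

(A)

The general trend: first ionization energy increases across a period and decreases down a group.
(A) As (period 4, group 15) vs Se (period 4, group 16): the stated order contradicts the simple trend.
(B) Ga (period 4, group 13) vs Ba (period 6, group 2): the stated order agrees with the simple trend.
(C) Cl (period 3, group 17) vs Na (period 3, group 1): the stated order agrees with the simple trend.
(D) O (period 2, group 16) vs C (period 2, group 14): the stated order agrees with the simple trend.
The exception is (A): Se (4p⁴) ionizes more easily than half-filled As (4p³).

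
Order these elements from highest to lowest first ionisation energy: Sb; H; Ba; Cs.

H, Sb, Ba, Cs

H is in period 1, group 1; Sb is in period 5, group 15; Cs is in period 6, group 1; Ba is in period 6, group 2.
IE₁ increases left→right with effective nuclear charge and decreases top→bottom as the valence shell moves farther out.
Here both period and group differ, so the two effects have to be weighed against each other.
Ba > Cs: both are in period 6; the period trend gives Ba the larger value.
Sb > Ba: relative to Ba, both the across-period and down-group shifts push Sb's first ionization energy up.
H > Sb: period and group pull opposite ways; the down-group shift dominates (1312 vs 831 kJ/mol).
For reference (kJ/mol): H 1312, Sb 831, Cs 376, Ba 503.
So from highest to lowest: H > Sb > Ba > Cs.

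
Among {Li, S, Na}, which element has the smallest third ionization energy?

After 2 electrons have been removed, what remains? Li²⁺ is already 1 electron into the core; S²⁺ still has 4 valence electrons; Na²⁺ is already 1 electron into the core.
Breaking into a closed-shell core is much more expensive than removing a leftover valence electron — Na and Li have the largest IE_3 here.
Tabulated IE_3 (kJ/mol): Li 11815, S 3357, Na 6910.
Putting it together, IE_3: S < Na < Li.

S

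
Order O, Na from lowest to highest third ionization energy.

After 2 electrons have been removed, what remains? O²⁺ still has 4 valence electrons; Na²⁺ is already 1 electron into the core.
Core electrons are held far more tightly than valence electrons, so Na tops the IE_3 order.
The numbers (kJ/mol): O 5300, Na 6910.
Overall IE_3 order: O < Na.

O < Na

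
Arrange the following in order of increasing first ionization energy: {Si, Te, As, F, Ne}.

IE₁ increases left→right with effective nuclear charge and decreases top→bottom as the valence shell moves farther out.
Here both period and group differ, so the two effects have to be weighed against each other.
Te > Si: period and group pull opposite ways; the across-period shift dominates (869 vs 786 kJ/mol).
As > Te: period and group pull opposite ways; the down-group shift dominates (947 vs 869 kJ/mol).
F > As: both effects reinforce here, so F is clearly the higher of the two.
Ne > F: both are in period 2; the period trend gives Ne the larger value.
For reference (kJ/mol): F 1681, Ne 2081, Si 786, As 947, Te 869.
So from lowest to highest: Si < Te < As < F < Ne.

Si, Te, As, F, Ne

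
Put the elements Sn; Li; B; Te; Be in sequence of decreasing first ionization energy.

Be > Te > B > Sn > Li

Li is in period 2, group 1; Be is in period 2, group 2; B is in period 2, group 13; Sn is in period 5, group 14; Te is in period 5, group 16.
Removing the outermost electron gets harder across a period and easier down a group.
Here both period and group differ, so the two effects have to be weighed against each other.
Sn > Li: period and group pull opposite ways; the across-period shift dominates (709 vs 520 kJ/mol).
B > Sn: period and group pull opposite ways; the down-group shift dominates (801 vs 709 kJ/mol).
Te > B: the two effects oppose for this pair; the across-period effect wins (869 vs 801 kJ/mol).
Be > Te: the two effects oppose for this pair; the down-group effect wins (900 vs 869 kJ/mol).
Note the exception: Be has a higher first ionization energy than B, contrary to the simple trend — removing B's lone 2p electron is easier than breaking Be's filled 2s².
Approximate values (kJ/mol): Li 520, Be 900, B 801, Sn 709, Te 869.
So from highest to lowest: Be > Te > B > Sn > Li.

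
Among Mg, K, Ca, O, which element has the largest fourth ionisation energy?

Consider each +3 ion: Mg³⁺ is already 1 electron into the core; K³⁺ is already 2 electrons into the core; Ca³⁺ is already 1 electron into the core; O³⁺ still has 3 valence electrons.
Usually core removal costs more than valence removal, but here the competition is close: a tightly held n=2 valence electron can cost more to remove than an n=3 core electron, so the actual values have to decide it.
Approximate IE_4 values (kJ/mol): Mg 10543, K 5877, Ca 6491, O 7469.
So the fourth ionization energies run K < Ca < O < Mg.

Mg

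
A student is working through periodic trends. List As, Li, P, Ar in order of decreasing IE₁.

Ar > P > As > Li

Li is in period 2, group 1; P is in period 3, group 15; Ar is in period 3, group 18; As is in period 4, group 15.
Across a period the outer electron is held more tightly (higher IE₁); down a group it sits in a higher shell, more shielded, and comes off more easily.
These span different periods and groups, so the two trends combine.
As > Li: period and group pull opposite ways; the across-period shift dominates (947 vs 520 kJ/mol).
P > As: P sits above As in group 15, so the down-group effect alone puts P higher.
Ar > P: Ar lies to the right of P in period 3, so the across-period effect alone puts Ar higher.
For reference (kJ/mol): Li 520, P 1012, Ar 1521, As 947.
So from highest to lowest: Ar > P > As > Li.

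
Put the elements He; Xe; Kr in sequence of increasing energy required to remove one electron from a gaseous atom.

Xe < Kr < He

He is in period 1, group 18; Kr is in period 4, group 18; Xe is in period 5, group 18.
IE₁ increases left→right with effective nuclear charge and decreases top→bottom as the valence shell moves farther out.
All are in group 18, so first ionization energy increases up the group.
So from lowest to highest: Xe < Kr < He.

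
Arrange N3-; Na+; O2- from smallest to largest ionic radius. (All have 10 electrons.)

All of these have 10 electrons, so size is governed by nuclear charge alone: the more protons, the stronger the pull on the same electron cloud, and the smaller the ion.
Nuclear charges: Na+ (Z=11), O2- (Z=8), N3- (Z=7).
Smallest to largest: Na+ < O2- < N3-.

Na+ < O2- < N3-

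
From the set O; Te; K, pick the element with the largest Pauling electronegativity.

O is in period 2, group 16; K is in period 4, group 1; Te is in period 5, group 16.
Atoms toward the upper right of the periodic table pull bonding electrons most strongly.
Neither a single period nor a single group — weigh both effects.
Te > K: period and group pull opposite ways; the across-period shift dominates (2.10 vs 0.82).
O > Te: O sits above Te in group 16, so the down-group effect alone puts O higher.
Approximate values (Pauling): O 3.44, K 0.82, Te 2.10.
The largest Pauling electronegativity among these belongs to O.

O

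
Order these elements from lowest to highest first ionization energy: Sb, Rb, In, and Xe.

Rb < In < Sb < Xe

Rb is in period 5, group 1; In is in period 5, group 13; Sb is in period 5, group 15; Xe is in period 5, group 18.
Across a period the outer electron is held more tightly (higher IE₁); down a group it sits in a higher shell, more shielded, and comes off more easily.
All lie in period 5, so first ionization energy increases left to right.
So from lowest to highest: Rb < In < Sb < Xe.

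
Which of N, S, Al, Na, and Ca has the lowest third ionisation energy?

Consider each +2 ion: N²⁺ still has 3 valence electrons; S²⁺ still has 4 valence electrons; Al²⁺ still has 1 valence electron; Na²⁺ is already 1 electron into the core; Ca²⁺ is the bare [Ar] core.
Core electrons are held far more tightly than valence electrons, so Ca and Na top the IE_3 order.
Valence configurations: N²⁺ [He]2s²2p¹, S²⁺ [Ne]3s²3p², Al²⁺ [Ne]3s¹.
The numbers (kJ/mol): N 4578, S 3357, Al 2745, Na 6910, Ca 4912.
Putting it together, IE_3: Al < S < N < Ca < Na.

Al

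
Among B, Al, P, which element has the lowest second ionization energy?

Al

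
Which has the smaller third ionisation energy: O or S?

S

After 2 electrons have been removed, what remains? O²⁺ still has 4 valence electrons; S²⁺ still has 4 valence electrons.
All are still removing valence electrons, so compare the +2 ions as you would atoms: IE_3 generally rises across a period (higher Z_eff) and falls down a group (larger shell), subject to the usual subshell exceptions.
Valence configurations: O²⁺ [He]2s²2p², S²⁺ [Ne]3s²3p².
Tabulated IE_3 (kJ/mol): O 5300, S 3357.
Hence IE_3: S < O.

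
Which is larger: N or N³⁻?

Forming N³⁻ adds 3 electrons to N. More electron–electron repulsion in the same shell, with unchanged nuclear charge, lets the cloud expand.
An anion is larger than its parent atom: N³⁻ > N.

N³⁻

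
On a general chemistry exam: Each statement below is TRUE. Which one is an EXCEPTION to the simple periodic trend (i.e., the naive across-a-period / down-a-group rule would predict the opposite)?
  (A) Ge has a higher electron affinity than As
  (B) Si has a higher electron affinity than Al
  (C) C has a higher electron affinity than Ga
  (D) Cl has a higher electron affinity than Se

(A)

The general trend: electron affinity increases across a period and decreases down a group.
(A) Ge (period 4, group 14) vs As (period 4, group 15): the stated order contradicts the simple trend.
(B) Si (period 3, group 14) vs Al (period 3, group 13): the stated order agrees with the simple trend.
(C) C (period 2, group 14) vs Ga (period 4, group 13): the stated order agrees with the simple trend.
(D) Cl (period 3, group 17) vs Se (period 4, group 16): the stated order agrees with the simple trend.
The exception is (A): adding an electron to As's half-filled 4p³ is unfavourable, so Ge (4p²) has the more exothermic EA.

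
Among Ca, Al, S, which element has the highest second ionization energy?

S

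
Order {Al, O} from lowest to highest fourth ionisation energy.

The fourth ionization energy removes an electron from the +3 ion. For each element: Al³⁺ is the bare [Ne] core; O³⁺ still has 3 valence electrons.
Breaking into a closed-shell core is much more expensive than removing a leftover valence electron — Al has the largest IE_4 here.
The numbers (kJ/mol): Al 11577, O 7469.
Putting it together, IE_4: O < Al.

O < Al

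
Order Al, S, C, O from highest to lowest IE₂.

O > C > S > Al

The second ionization energy removes an electron from the +1 ion. For each element: Al⁺ still has 2 valence electrons; S⁺ still has 5 valence electrons; C⁺ still has 3 valence electrons; O⁺ still has 5 valence electrons.
All are still removing valence electrons, so compare the +1 ions as you would atoms: IE_2 generally rises across a period (higher Z_eff) and falls down a group (larger shell), subject to the usual subshell exceptions.
Valence configurations: Al⁺ [Ne]3s², S⁺ [Ne]3s²3p³, C⁺ [He]2s²2p¹, O⁺ [He]2s²2p³.
Tabulated IE_2 (kJ/mol): Al 1817, S 2252, C 2353, O 3388.
Putting it together, IE_2: Al < S < C < O.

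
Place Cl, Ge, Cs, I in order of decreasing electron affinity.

Cl > I > Ge > Cs

Cl is in period 3, group 17; Ge is in period 4, group 14; I is in period 5, group 17; Cs is in period 6, group 1.
Electron affinity generally becomes more exothermic across a period toward the halogens and less exothermic down a group.
Here both period and group differ, so the two effects have to be weighed against each other.
Ge > Cs: relative to Cs, both the across-period and down-group shifts push Ge's electron affinity up.
I > Ge: period and group pull opposite ways; the across-period shift dominates (295 vs 119 kJ/mol).
Cl > I: Cl sits above I in group 17, so the down-group effect alone puts Cl higher.
For reference (kJ/mol): Cl 349, Ge 119, I 295, Cs 46.
So from highest to lowest: Cl > I > Ge > Cs.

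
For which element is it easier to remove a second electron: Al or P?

Al

IE_2 is the cost of taking one more electron from the +1 cation: Al⁺ still has 2 valence electrons; P⁺ still has 4 valence electrons.
All are still removing valence electrons, so compare the +1 ions as you would atoms: IE_2 generally rises across a period (higher Z_eff) and falls down a group (larger shell), subject to the usual subshell exceptions.
Valence configurations: Al⁺ [Ne]3s², P⁺ [Ne]3s²3p².
Tabulated IE_2 (kJ/mol): Al 1817, P 1907.
Hence IE_2: Al < P.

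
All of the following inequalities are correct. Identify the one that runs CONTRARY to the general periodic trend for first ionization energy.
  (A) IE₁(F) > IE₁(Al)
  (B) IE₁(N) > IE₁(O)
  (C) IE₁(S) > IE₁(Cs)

(B)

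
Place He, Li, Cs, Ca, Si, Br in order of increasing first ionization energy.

Cs < Li < Ca < Si < Br < He

He is in period 1, group 18; Li is in period 2, group 1; Si is in period 3, group 14; Ca is in period 4, group 2; Br is in period 4, group 17; Cs is in period 6, group 1.
Across a period the outer electron is held more tightly (higher IE₁); down a group it sits in a higher shell, more shielded, and comes off more easily.
These span different periods and groups, so the two trends combine.
Li > Cs: they share group 1; the group trend gives Li the larger value.
Ca > Li: period and group pull opposite ways; the across-period shift dominates (590 vs 520 kJ/mol).
Si > Ca: both effects reinforce here, so Si is clearly the higher of the two.
Br > Si: period and group pull opposite ways; the across-period shift dominates (1140 vs 786 kJ/mol).
He > Br: relative to Br, both the across-period and down-group shifts push He's first ionization energy up.
For reference (kJ/mol): He 2372, Li 520, Si 786, Ca 590, Br 1140, Cs 376.
So from lowest to highest: Cs < Li < Ca < Si < Br < He.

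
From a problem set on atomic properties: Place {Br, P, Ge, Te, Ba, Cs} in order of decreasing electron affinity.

Br > Te > Ge > P > Cs > Ba

P is in period 3, group 15; Ge is in period 4, group 14; Br is in period 4, group 17; Te is in period 5, group 16; Cs is in period 6, group 1; Ba is in period 6, group 2.
Atoms with high Z_eff and room in the valence shell (especially the halogens) have the most exothermic electron affinities.
Here both period and group differ, so the two effects have to be weighed against each other.
Cs > Ba: this pair runs against the simple trend — see the exception note.
P > Cs: both effects reinforce here, so P is clearly the higher of the two.
Ge > P: this pair runs against the simple trend — see the exception note.
Te > Ge: the two effects oppose for this pair; the across-period effect wins (190 vs 119 kJ/mol).
Br > Te: relative to Te, both the across-period and down-group shifts push Br's electron affinity up.
Note the exception: Cs has a higher electron affinity than Ba, contrary to the simple trend — adding an electron to Ba (ns²) has to open a new, higher-energy np subshell, which is unfavourable.
Note the exception: Ge has a higher electron affinity than P, contrary to the simple trend — adding an electron to P's half-filled np³ subshell costs electron-pairing energy.
Tabulated electron affinity (kJ/mol): P 72, Ge 119, Br 325, Te 190, Cs 46, Ba 14.
So from highest to lowest: Br > Te > Ge > P > Cs > Ba.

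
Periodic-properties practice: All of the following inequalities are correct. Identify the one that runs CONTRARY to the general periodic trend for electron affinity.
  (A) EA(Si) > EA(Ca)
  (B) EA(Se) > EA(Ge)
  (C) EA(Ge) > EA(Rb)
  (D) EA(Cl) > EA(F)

(D)

The general trend: electron affinity increases across a period and decreases down a group.
(A) Si (period 3, group 14) vs Ca (period 4, group 2): the stated order agrees with the simple trend.
(B) Se (period 4, group 16) vs Ge (period 4, group 14): the stated order agrees with the simple trend.
(C) Ge (period 4, group 14) vs Rb (period 5, group 1): the stated order agrees with the simple trend.
(D) Cl (period 3, group 17) vs F (period 2, group 17): the stated order contradicts the simple trend.
The exception is (D): F's small 2p subshell makes the incoming electron feel strong e⁻–e⁻ repulsion, so Cl actually releases more energy on gaining an electron.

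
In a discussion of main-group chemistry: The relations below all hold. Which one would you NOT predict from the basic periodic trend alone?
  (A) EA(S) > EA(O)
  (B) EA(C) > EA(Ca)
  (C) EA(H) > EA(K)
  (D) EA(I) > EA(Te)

(A)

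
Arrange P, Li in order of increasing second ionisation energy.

After 1 electron has been removed, what remains? P⁺ still has 4 valence electrons; Li⁺ is the bare [He] core.
Breaking into a closed-shell core is much more expensive than removing a leftover valence electron — Li has the largest IE_2 here.
Approximate IE_2 values (kJ/mol): P 1907, Li 7298.
Putting it together, IE_2: P < Li.

P, Li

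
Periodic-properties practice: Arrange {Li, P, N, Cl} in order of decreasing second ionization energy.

Li, N, Cl, P

The second ionization energy removes an electron from the +1 ion. For each element: Li⁺ is the bare [He] core; P⁺ still has 4 valence electrons; N⁺ still has 4 valence electrons; Cl⁺ still has 6 valence electrons.
Core electrons are held far more tightly than valence electrons, so Li tops the IE_2 order.
Valence configurations: P⁺ [Ne]3s²3p², N⁺ [He]2s²2p², Cl⁺ [Ne]3s²3p⁴.
Tabulated IE_2 (kJ/mol): Li 7298, P 1907, N 2856, Cl 2298.
Putting it together, IE_2: P < Cl < N < Li.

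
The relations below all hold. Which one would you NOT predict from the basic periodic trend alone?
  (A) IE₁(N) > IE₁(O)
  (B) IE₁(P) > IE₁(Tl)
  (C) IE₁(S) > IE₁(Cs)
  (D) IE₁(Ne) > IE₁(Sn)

(A)

The general trend: IE₁ increases across a period and decreases down a group.
(A) N (period 2, group 15) vs O (period 2, group 16): the stated order contradicts the simple trend.
(B) P (period 3, group 15) vs Tl (period 6, group 13): the stated order agrees with the simple trend.
(C) S (period 3, group 16) vs Cs (period 6, group 1): the stated order agrees with the simple trend.
(D) Ne (period 2, group 18) vs Sn (period 5, group 14): the stated order agrees with the simple trend.
The exception is (A): pairing an electron in O's 2p⁴ costs repulsion energy, so O ionizes more easily than half-filled N (2p³).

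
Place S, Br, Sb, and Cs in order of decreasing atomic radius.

Cs > Sb > Br > S

Radius decreases left→right (rising Z_eff, same n) and increases top→bottom (higher n).
Here both period and group differ, so the two effects have to be weighed against each other.
Br > S: period and group pull opposite ways; the down-group shift dominates (114 vs 103 pm).
Sb > Br: both effects reinforce here, so Sb is clearly the larger of the two.
Cs > Sb: relative to Sb, both the across-period and down-group shifts push Cs's atomic radius up.
For reference (pm): S 103, Br 114, Sb 140, Cs 232.
So from largest to smallest: Cs > Sb > Br > S.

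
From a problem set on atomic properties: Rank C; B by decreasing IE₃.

Consider each +2 ion: C²⁺ still has 2 valence electrons; B²⁺ still has 1 valence electron.
All are still removing valence electrons, so compare the +2 ions as you would atoms: IE_3 generally rises across a period (higher Z_eff) and falls down a group (larger shell), subject to the usual subshell exceptions.
Valence configurations: C²⁺ [He]2s², B²⁺ [He]2s¹.
Tabulated IE_3 (kJ/mol): C 4620, B 3660.
Putting it together, IE_3: B < C.

C > B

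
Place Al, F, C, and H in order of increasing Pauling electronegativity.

Al, H, C, F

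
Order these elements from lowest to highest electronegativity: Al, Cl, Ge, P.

Al < Ge < P < Cl

Al is in period 3, group 13; P is in period 3, group 15; Cl is in period 3, group 17; Ge is in period 4, group 14.
Smaller atoms with higher effective nuclear charge are more electronegative.
These span different periods and groups, so the two trends combine.
Ge > Al: the two effects oppose for this pair; the across-period effect wins (2.01 vs 1.61).
P > Ge: both effects reinforce here, so P is clearly the higher of the two.
Cl > P: both are in period 3; the period trend gives Cl the larger value.
For reference (Pauling): Al 1.61, P 2.19, Cl 3.16, Ge 2.01.
So from lowest to highest: Al < Ge < P < Cl.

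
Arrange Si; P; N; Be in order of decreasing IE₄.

Consider each +3 ion: Si³⁺ still has 1 valence electron; P³⁺ still has 2 valence electrons; N³⁺ still has 2 valence electrons; Be³⁺ is already 1 electron into the core.
Pulling an electron out of a noble-gas core costs far more than removing a remaining valence electron, so Be sits at the high end of IE_4.
Valence configurations: Si³⁺ [Ne]3s¹, P³⁺ [Ne]3s², N³⁺ [He]2s².
The numbers (kJ/mol): Si 4356, P 4964, N 7475, Be 21007.
Putting it together, IE_4: Si < P < N < Be.

Be > N > P > Si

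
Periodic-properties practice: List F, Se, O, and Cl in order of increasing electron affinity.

O < Se < F < Cl

EA tends to increase across a period and decrease down a group, though the pattern is less regular than for IE or radius.
Here both period and group differ, so the two effects have to be weighed against each other.
Se > O: this pair runs against the simple trend — see the exception note.
F > Se: both effects reinforce here, so F is clearly the higher of the two.
Cl > F: this pair runs against the simple trend — see the exception note.
Note the exception: Se has a higher electron affinity than O, contrary to the simple trend — O's compact 2p subshell gives strong electron–electron repulsion on the added electron.
Note the exception: Cl has a higher electron affinity than F, contrary to the simple trend — F's small 2p subshell makes the incoming electron feel strong e⁻–e⁻ repulsion, so Cl actually releases more energy on gaining an electron.
For reference (kJ/mol): O 141, F 328, Cl 349, Se 195.
So from lowest to highest: O < Se < F < Cl.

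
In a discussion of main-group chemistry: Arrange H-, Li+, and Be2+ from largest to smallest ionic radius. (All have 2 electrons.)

All of these have 2 electrons, so size is governed by nuclear charge alone: the more protons, the stronger the pull on the same electron cloud, and the smaller the ion.
Nuclear charges: Be2+ (Z=4), Li+ (Z=3), H- (Z=1).
Largest to smallest: H- > Li+ > Be2+.

H- > Li+ > Be2+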